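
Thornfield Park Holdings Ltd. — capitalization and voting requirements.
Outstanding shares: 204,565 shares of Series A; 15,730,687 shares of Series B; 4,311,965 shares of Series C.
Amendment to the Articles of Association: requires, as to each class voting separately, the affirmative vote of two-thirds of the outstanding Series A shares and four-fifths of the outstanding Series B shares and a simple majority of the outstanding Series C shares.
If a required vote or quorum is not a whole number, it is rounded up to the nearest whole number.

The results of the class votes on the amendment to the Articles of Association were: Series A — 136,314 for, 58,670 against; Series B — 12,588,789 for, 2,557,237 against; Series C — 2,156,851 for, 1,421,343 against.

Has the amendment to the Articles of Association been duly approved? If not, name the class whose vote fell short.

Series A: 2/3 of 204565 = 136376.67, rounded up to 136377; 136,377 required, 136,314 in favor — not approved.
Series B: 4/5 of 15730687 = 12584549.60, rounded up to 12584550; 12,584,550 required, 12,588,789 in favor — approved.
Series C: a majority of 4311965 is 2155983; 2,155,983 required, 2,156,851 in favor — approved.

Not approved — the Series A shares did not give the required vote.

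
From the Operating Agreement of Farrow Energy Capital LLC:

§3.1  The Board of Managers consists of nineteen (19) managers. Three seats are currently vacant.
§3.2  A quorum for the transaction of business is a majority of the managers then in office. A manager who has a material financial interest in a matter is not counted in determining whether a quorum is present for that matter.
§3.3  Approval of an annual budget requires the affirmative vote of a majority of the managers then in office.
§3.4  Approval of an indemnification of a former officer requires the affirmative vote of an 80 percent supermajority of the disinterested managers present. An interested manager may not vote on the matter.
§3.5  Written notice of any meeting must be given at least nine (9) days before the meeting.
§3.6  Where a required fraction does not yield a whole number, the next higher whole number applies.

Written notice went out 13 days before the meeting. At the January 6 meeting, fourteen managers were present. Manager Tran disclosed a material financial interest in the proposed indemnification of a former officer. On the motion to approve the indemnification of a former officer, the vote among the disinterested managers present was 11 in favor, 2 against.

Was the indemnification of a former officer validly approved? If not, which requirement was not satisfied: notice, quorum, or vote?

Valid — all requirements satisfied.

Notice: 13 days given; 9 required (13 ≥ 9). Satisfied.
Quorum: 14 present, but the 1 interested manager does not count, leaving 13. Quorum is 9. Satisfied.
Vote: the indemnification of a former officer requires four-fifths of the disinterested managers present (14 − 1 = 13). 4/5 of 13 = 10.40, rounded up to 11, so 11 affirmative votes are needed; 11 voted in favor. Satisfied.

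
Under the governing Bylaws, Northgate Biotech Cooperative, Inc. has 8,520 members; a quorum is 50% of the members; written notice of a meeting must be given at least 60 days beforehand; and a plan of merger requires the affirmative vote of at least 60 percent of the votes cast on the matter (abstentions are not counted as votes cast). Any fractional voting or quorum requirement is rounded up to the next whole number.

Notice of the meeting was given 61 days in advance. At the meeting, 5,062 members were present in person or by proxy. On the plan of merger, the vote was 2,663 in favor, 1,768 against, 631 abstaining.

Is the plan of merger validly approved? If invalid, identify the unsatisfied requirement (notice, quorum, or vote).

Valid — all requirements satisfied.

Notice: 61 days given; 60 required. Satisfied.
Quorum: 50% of 8,520 = 4,260; 5,062 present. Satisfied.
Vote: requires three-fifths of the votes cast (5,062 − 631 abstaining = 4,431); 3/5 of 4431 = 2658.60, rounded up to 2659, so 2,659 needed; 2,663 in favor. Satisfied.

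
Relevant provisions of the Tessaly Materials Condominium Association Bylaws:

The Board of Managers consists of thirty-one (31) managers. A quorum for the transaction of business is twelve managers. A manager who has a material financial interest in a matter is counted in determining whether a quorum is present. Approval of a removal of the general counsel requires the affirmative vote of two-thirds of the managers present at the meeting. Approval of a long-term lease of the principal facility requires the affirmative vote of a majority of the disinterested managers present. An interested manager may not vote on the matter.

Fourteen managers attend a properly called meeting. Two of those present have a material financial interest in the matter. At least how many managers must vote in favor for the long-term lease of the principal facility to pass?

The long-term lease of the principal facility requires a majority of the disinterested managers present (14 − 2 = 12).
A majority of 12 is 7.

7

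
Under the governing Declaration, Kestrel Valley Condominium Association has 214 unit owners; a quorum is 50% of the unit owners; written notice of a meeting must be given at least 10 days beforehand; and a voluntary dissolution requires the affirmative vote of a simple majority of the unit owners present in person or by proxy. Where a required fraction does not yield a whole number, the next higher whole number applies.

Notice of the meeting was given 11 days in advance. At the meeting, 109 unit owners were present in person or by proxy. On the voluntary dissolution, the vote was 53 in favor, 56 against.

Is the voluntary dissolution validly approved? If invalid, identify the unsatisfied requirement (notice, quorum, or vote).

Notice: 11 days given; 10 required. Satisfied.
Quorum: 50% of 214 = 107; 109 present. Satisfied.
Vote: requires a majority of those present (109); a majority of 109 is 55, so 55 needed; 53 in favor. Not satisfied.

Invalid — vote requirement not satisfied.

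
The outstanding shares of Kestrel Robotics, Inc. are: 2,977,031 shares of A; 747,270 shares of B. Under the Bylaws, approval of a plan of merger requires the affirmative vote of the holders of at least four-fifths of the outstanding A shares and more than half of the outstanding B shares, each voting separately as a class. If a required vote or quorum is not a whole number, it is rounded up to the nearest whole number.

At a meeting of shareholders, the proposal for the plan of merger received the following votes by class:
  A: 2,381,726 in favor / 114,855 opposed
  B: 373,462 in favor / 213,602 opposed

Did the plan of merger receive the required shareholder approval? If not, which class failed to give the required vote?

A: 4/5 of 2977031 = 2381624.80, rounded up to 2381625; 2,381,625 required, 2,381,726 in favor — approved.
B: a majority of 747270 is 373636; 373,636 required, 373,462 in favor — not approved.

Not approved — the B shares did not give the required vote.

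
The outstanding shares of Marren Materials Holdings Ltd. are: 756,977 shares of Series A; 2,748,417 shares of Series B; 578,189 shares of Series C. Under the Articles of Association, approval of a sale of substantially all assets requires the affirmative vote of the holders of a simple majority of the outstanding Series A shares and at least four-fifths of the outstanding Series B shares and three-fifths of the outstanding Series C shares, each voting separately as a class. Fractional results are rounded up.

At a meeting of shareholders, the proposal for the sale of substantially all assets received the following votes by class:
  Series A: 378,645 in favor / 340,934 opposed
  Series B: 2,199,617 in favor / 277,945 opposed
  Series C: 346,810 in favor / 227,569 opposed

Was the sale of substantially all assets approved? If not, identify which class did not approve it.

Series A: a majority of 756977 is 378489; 378,489 required, 378,645 in favor — approved.
Series B: 4/5 of 2748417 = 2198733.60, rounded up to 2198734; 2,198,734 required, 2,199,617 in favor — approved.
Series C: 3/5 of 578189 = 346913.40, rounded up to 346914; 346,914 required, 346,810 in favor — not approved.

Not approved — the Series C shares did not give the required vote.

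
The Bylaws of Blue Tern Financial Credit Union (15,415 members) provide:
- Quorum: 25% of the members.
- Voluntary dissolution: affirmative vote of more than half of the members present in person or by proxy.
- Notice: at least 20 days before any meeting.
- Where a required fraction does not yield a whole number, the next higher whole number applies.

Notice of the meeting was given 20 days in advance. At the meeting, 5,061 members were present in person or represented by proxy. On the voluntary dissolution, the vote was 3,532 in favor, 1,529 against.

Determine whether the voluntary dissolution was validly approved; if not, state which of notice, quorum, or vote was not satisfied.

Valid — all requirements satisfied.

Notice: 20 days given; 20 required. Satisfied.
Quorum: 25% of 15,415 = 3,853.75, rounded up to 3,854; 5,061 present. Satisfied.
Vote: requires a majority of those present (5,061); a majority of 5061 is 2531, so 2,531 needed; 3,532 in favor. Satisfied.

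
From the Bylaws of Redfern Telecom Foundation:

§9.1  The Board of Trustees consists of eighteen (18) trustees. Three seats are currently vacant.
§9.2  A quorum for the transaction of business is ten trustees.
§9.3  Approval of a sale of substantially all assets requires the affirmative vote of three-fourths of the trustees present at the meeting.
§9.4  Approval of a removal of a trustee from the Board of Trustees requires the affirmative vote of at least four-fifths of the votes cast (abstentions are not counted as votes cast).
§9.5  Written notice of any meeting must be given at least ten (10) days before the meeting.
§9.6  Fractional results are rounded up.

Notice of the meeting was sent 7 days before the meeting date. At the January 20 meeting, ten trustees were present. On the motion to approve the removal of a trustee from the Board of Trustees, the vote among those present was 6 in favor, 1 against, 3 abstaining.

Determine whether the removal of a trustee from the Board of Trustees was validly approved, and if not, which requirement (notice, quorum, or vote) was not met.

Invalid — notice requirement not satisfied.

Notice: 7 days given; 10 required (7 < 10). Not satisfied.
Quorum: 10 present; quorum is 10. Satisfied.
Vote: the removal of a trustee from the Board of Trustees requires four-fifths of the votes cast (10 present − 3 abstaining = 7). 4/5 of 7 = 5.60, rounded up to 6, so 6 affirmative votes are needed; 6 voted in favor. Satisfied.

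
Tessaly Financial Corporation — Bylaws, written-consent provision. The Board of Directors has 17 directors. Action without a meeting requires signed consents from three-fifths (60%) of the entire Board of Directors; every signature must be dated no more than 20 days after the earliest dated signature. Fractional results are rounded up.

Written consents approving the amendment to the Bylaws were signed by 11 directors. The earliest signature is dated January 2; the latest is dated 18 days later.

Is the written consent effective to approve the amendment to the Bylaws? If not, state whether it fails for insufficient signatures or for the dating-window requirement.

Signatures required: three-fifths (60%) of 17 — 3/5 of 17 = 10.20, rounded up to 11, so 11 needed; 11 signed. Sufficient.
Dating window: the latest signature is 18 days after the earliest; the limit is 20 days. Within the window.

Effective — both the signature and dating-window requirements are satisfied.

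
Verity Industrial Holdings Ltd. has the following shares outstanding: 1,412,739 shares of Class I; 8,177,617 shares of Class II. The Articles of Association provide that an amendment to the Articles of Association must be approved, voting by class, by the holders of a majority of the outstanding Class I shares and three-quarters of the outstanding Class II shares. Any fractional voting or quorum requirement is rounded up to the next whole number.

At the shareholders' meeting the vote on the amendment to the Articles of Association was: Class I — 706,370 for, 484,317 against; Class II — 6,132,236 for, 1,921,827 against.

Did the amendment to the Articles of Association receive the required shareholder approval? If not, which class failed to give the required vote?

Class I: a majority of 1412739 is 706370; 706,370 required, 706,370 in favor — approved.
Class II: 3/4 of 8177617 = 6133212.75, rounded up to 6133213; 6,133,213 required, 6,132,236 in favor — not approved.

Not approved — the Class II shares did not give the required vote.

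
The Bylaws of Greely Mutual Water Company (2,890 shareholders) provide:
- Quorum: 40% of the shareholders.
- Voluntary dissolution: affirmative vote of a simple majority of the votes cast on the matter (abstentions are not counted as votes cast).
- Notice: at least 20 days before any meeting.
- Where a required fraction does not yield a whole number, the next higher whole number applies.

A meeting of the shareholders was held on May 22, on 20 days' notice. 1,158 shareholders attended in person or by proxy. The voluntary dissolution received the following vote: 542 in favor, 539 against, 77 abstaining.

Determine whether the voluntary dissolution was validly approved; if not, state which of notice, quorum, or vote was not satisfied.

Valid — all requirements satisfied.

Notice: 20 days given; 20 required. Satisfied.
Quorum: 40% of 2,890 = 1,156; 1,158 present. Satisfied.
Vote: requires a majority of the votes cast (1,158 − 77 abstaining = 1,081); a majority of 1081 is 541, so 541 needed; 542 in favor. Satisfied.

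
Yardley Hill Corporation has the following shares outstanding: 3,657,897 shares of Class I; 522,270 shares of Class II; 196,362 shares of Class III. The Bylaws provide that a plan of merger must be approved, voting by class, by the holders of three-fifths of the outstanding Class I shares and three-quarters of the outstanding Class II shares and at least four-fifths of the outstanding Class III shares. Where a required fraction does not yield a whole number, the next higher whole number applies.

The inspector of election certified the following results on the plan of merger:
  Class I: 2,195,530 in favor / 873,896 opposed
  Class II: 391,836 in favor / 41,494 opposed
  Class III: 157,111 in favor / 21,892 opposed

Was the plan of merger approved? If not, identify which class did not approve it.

Class I: 3/5 of 3657897 = 2194738.20, rounded up to 2194739; 2,194,739 required, 2,195,530 in favor — approved.
Class II: 3/4 of 522270 = 391702.50, rounded up to 391703; 391,703 required, 391,836 in favor — approved.
Class III: 4/5 of 196362 = 157089.60, rounded up to 157090; 157,090 required, 157,111 in favor — approved.

Approved — every class gave the required vote.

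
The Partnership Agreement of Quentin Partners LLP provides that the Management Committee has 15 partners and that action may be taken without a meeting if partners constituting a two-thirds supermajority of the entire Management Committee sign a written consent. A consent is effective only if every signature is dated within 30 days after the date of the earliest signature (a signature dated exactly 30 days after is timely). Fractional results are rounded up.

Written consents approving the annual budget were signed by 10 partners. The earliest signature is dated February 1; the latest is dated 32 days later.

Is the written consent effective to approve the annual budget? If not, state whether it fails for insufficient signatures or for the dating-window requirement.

Not effective — dating-window requirement not satisfied.

Signatures required: a two-thirds supermajority of 15 — 2/3 of 15 = 10, so 10 needed; 10 signed. Sufficient.
Dating window: the latest signature is 32 days after the earliest; the limit is 30 days. Outside the window.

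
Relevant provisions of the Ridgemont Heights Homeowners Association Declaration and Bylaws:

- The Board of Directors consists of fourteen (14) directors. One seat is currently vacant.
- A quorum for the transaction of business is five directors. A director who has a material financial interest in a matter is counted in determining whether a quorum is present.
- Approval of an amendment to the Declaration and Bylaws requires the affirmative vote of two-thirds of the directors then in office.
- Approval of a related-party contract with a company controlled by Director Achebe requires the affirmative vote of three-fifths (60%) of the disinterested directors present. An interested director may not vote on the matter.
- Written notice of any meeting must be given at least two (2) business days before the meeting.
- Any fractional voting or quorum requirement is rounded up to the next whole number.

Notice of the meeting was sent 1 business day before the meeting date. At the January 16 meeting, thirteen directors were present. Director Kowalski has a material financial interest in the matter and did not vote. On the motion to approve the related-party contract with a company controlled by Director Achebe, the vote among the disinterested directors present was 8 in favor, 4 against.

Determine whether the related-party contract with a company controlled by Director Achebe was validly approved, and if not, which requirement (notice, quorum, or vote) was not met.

Invalid — notice requirement not satisfied.

Notice: 1 business day given; 2 required (1 < 2). Not satisfied.
Quorum: 13 present (interested directors count toward quorum); quorum is 5. Satisfied.
Vote: the related-party contract with a company controlled by Director Achebe requires three-fifths of the disinterested directors present (13 − 1 = 12). 3/5 of 12 = 7.20, rounded up to 8, so 8 affirmative votes are needed; 8 voted in favor. Satisfied.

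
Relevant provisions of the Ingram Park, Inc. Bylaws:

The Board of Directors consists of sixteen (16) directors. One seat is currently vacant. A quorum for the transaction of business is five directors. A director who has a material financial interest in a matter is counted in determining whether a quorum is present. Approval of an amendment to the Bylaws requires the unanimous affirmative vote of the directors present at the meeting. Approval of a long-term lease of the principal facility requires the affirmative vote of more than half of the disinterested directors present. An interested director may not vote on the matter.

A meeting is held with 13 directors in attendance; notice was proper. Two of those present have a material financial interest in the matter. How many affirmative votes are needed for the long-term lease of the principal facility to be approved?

6

The long-term lease of the principal facility requires a majority of the disinterested directors present (13 − 2 = 11).
A majority of 11 is 6.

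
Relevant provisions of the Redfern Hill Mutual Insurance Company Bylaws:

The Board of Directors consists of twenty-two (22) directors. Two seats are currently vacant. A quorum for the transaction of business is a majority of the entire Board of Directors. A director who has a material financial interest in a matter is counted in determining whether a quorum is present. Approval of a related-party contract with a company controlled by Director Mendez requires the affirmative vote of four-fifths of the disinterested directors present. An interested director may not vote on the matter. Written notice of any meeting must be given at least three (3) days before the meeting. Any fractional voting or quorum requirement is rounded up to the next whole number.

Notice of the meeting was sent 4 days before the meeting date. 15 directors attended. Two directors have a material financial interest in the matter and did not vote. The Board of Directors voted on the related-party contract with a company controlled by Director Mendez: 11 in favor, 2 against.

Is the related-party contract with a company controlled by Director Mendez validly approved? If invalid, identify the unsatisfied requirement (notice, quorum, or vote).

Valid — all requirements satisfied.

Notice: 4 days given; 3 required (4 ≥ 3). Satisfied.
Quorum: 15 present (interested directors count toward quorum); quorum is 12. Satisfied.
Vote: the related-party contract with a company controlled by Director Mendez requires four-fifths of the disinterested directors present (15 − 2 = 13). 4/5 of 13 = 10.40, rounded up to 11, so 11 affirmative votes are needed; 11 voted in favor. Satisfied.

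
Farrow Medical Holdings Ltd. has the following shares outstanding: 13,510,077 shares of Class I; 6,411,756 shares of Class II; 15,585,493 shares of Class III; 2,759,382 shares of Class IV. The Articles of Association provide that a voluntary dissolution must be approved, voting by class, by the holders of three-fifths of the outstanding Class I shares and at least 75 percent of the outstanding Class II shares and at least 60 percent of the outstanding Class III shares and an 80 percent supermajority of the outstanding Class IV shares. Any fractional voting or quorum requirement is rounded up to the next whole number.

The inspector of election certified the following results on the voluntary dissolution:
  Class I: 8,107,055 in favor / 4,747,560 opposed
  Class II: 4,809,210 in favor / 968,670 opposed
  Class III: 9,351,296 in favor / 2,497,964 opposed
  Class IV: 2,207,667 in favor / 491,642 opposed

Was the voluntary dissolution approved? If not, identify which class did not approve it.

Approved — every class gave the required vote.

Class I: 3/5 of 13510077 = 8106046.20, rounded up to 8106047; 8,106,047 required, 8,107,055 in favor — approved.
Class II: 3/4 of 6411756 = 4808817; 4,808,817 required, 4,809,210 in favor — approved.
Class III: 3/5 of 15585493 = 9351295.80, rounded up to 9351296; 9,351,296 required, 9,351,296 in favor — approved.
Class IV: 4/5 of 2759382 = 2207505.60, rounded up to 2207506; 2,207,506 required, 2,207,667 in favor — approved.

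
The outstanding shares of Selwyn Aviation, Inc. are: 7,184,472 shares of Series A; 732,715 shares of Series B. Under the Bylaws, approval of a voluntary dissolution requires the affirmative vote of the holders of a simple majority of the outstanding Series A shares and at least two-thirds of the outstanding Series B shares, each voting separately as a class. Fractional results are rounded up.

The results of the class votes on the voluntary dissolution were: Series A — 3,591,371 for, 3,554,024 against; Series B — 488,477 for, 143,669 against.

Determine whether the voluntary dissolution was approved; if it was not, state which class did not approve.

Not approved — the Series A shares did not give the required vote.

Series A: a majority of 7184472 is 3592237; 3,592,237 required, 3,591,371 in favor — not approved.
Series B: 2/3 of 732715 = 488476.67, rounded up to 488477; 488,477 required, 488,477 in favor — approved.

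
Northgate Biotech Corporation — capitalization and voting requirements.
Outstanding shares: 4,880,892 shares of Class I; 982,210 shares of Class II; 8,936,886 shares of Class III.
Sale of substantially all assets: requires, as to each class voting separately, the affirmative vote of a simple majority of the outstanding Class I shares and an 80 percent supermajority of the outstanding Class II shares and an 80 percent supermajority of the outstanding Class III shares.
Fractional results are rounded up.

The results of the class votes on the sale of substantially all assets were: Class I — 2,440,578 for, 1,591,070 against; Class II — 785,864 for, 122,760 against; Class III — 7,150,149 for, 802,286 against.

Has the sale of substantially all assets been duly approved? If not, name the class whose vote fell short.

Class I: a majority of 4880892 is 2440447; 2,440,447 required, 2,440,578 in favor — approved.
Class II: 4/5 of 982210 = 785768; 785,768 required, 785,864 in favor — approved.
Class III: 4/5 of 8936886 = 7149508.80, rounded up to 7149509; 7,149,509 required, 7,150,149 in favor — approved.

Approved — every class gave the required vote.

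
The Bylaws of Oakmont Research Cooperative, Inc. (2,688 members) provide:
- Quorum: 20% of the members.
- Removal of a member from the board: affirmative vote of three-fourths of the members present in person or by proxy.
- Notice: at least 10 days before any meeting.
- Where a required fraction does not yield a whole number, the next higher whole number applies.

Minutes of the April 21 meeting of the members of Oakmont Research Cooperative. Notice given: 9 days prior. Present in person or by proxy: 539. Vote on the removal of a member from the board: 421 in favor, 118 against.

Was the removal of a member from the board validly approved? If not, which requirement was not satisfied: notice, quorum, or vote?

Invalid — notice requirement not satisfied.

Notice: 9 days given; 10 required. Not satisfied.
Quorum: 20% of 2,688 = 537.60, rounded up to 538; 539 present. Satisfied.
Vote: requires three-fourths of those present (539); 3/4 of 539 = 404.25, rounded up to 405, so 405 needed; 421 in favor. Satisfied.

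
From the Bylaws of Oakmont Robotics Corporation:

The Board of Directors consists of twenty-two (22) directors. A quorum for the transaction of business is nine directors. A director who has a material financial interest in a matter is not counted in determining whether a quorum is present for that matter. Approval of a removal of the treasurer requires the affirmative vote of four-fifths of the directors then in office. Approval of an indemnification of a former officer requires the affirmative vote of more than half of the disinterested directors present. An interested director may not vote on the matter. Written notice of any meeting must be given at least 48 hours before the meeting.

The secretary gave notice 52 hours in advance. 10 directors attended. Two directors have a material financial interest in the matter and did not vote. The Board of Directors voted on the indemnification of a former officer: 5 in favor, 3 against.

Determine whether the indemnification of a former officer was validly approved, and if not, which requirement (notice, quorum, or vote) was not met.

Notice: 52 hours given; 48 required (52 ≥ 48). Satisfied.
Quorum: 10 present, but the 2 interested directors do not count, leaving 8. Quorum is 9. Not satisfied.
Vote: the indemnification of a former officer requires a majority of the disinterested directors present (10 − 2 = 8). A majority of 8 is 5, so 5 affirmative votes are needed; 5 voted in favor. Satisfied. (Moot — without a quorum no business can be validly transacted.)

Invalid — quorum requirement not satisfied.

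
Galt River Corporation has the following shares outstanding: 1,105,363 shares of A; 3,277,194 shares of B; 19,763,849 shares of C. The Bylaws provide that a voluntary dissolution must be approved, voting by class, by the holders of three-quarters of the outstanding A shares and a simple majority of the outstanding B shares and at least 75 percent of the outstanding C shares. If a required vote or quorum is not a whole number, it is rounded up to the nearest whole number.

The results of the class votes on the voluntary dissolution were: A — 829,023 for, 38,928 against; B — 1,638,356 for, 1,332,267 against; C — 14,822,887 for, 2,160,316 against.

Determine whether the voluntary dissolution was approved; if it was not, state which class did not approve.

Not approved — the B shares did not give the required vote.

A: 3/4 of 1105363 = 829022.25, rounded up to 829023; 829,023 required, 829,023 in favor — approved.
B: a majority of 3277194 is 1638598; 1,638,598 required, 1,638,356 in favor — not approved.
C: 3/4 of 19763849 = 14822886.75, rounded up to 14822887; 14,822,887 required, 14,822,887 in favor — approved.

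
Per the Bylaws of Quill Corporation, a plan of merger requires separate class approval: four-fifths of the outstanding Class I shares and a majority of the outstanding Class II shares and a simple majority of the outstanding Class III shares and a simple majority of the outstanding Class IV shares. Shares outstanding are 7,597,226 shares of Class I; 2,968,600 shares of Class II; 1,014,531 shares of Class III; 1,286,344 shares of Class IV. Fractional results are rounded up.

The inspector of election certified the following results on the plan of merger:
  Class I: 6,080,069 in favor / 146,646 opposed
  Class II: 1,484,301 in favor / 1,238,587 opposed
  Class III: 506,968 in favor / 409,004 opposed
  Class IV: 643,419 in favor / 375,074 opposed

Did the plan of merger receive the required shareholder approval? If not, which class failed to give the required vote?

Class I: 4/5 of 7597226 = 6077780.80, rounded up to 6077781; 6,077,781 required, 6,080,069 in favor — approved.
Class II: a majority of 2968600 is 1484301; 1,484,301 required, 1,484,301 in favor — approved.
Class III: a majority of 1014531 is 507266; 507,266 required, 506,968 in favor — not approved.
Class IV: a majority of 1286344 is 643173; 643,173 required, 643,419 in favor — approved.

Not approved — the Class III shares did not give the required vote.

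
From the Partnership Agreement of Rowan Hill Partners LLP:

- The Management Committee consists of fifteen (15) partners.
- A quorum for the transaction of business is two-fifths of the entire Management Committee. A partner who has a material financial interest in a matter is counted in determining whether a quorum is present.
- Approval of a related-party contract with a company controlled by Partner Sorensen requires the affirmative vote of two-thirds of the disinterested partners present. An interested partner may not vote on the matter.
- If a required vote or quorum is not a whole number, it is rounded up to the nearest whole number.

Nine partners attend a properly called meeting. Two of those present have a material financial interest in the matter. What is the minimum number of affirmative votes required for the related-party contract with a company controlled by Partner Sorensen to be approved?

The related-party contract with a company controlled by Partner Sorensen requires two-thirds of the disinterested partners present (9 − 2 = 7).
2/3 of 7 = 4.67, rounded up to 5.

5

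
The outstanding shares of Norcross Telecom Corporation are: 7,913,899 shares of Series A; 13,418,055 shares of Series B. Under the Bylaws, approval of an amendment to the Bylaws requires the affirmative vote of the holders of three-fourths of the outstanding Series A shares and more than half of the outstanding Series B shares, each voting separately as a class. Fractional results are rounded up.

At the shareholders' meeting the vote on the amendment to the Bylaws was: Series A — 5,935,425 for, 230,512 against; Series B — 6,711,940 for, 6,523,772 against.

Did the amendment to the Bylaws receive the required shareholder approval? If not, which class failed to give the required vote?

Series A: 3/4 of 7913899 = 5935424.25, rounded up to 5935425; 5,935,425 required, 5,935,425 in favor — approved.
Series B: a majority of 13418055 is 6709028; 6,709,028 required, 6,711,940 in favor — approved.

Approved — every class gave the required vote.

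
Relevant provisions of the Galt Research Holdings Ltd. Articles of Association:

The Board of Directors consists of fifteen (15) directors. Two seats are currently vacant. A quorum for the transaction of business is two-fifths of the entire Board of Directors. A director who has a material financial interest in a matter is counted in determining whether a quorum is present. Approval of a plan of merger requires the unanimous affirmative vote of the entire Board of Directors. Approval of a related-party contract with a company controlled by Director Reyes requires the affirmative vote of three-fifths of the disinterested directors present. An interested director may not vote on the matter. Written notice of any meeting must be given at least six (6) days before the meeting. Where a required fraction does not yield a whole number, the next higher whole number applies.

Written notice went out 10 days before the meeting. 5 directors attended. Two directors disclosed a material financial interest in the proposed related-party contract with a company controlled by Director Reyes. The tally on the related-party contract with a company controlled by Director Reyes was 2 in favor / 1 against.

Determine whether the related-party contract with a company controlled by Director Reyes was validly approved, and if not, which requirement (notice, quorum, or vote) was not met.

Invalid — quorum requirement not satisfied.

Notice: 10 days given; 6 required (10 ≥ 6). Satisfied.
Quorum: 5 present (interested directors count toward quorum); quorum is 6. Not satisfied.
Vote: the related-party contract with a company controlled by Director Reyes requires three-fifths of the disinterested directors present (5 − 2 = 3). 3/5 of 3 = 1.80, rounded up to 2, so 2 affirmative votes are needed; 2 voted in favor. Satisfied. (Moot — without a quorum no business can be validly transacted.)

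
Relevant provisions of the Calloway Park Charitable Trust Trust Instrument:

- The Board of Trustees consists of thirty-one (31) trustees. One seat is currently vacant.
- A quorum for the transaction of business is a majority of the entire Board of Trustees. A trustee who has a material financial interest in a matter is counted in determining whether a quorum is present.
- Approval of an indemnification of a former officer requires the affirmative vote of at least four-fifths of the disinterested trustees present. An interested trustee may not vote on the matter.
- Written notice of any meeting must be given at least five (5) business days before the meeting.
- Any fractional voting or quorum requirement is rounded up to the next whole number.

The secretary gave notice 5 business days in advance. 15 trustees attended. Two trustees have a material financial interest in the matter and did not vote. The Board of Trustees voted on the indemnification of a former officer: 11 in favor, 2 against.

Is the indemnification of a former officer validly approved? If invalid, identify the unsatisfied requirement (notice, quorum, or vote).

Notice: 5 business days given; 5 required (5 ≥ 5). Satisfied.
Quorum: 15 present (interested trustees count toward quorum); quorum is 16. Not satisfied.
Vote: the indemnification of a former officer requires four-fifths of the disinterested trustees present (15 − 2 = 13). 4/5 of 13 = 10.40, rounded up to 11, so 11 affirmative votes are needed; 11 voted in favor. Satisfied. (Moot — without a quorum no business can be validly transacted.)

Invalid — quorum requirement not satisfied.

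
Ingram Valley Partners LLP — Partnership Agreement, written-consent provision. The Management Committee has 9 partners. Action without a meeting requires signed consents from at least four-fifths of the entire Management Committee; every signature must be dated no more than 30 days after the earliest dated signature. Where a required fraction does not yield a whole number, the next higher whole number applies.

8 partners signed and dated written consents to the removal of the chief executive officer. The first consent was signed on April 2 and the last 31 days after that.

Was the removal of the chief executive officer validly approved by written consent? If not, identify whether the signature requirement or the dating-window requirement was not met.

Not effective — dating-window requirement not satisfied.

Signatures required: at least four-fifths of 9 — 4/5 of 9 = 7.20, rounded up to 8, so 8 needed; 8 signed. Sufficient.
Dating window: the latest signature is 31 days after the earliest; the limit is 30 days. Outside the window.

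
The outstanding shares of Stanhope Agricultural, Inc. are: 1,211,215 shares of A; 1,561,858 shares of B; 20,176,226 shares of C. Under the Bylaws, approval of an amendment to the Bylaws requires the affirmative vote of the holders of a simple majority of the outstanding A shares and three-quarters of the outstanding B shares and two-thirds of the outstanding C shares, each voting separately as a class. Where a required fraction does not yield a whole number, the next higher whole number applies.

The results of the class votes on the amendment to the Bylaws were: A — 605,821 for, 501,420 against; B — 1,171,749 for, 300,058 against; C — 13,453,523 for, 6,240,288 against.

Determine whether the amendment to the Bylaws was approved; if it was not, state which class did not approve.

A: a majority of 1211215 is 605608; 605,608 required, 605,821 in favor — approved.
B: 3/4 of 1561858 = 1171393.50, rounded up to 1171394; 1,171,394 required, 1,171,749 in favor — approved.
C: 2/3 of 20176226 = 13450817.33, rounded up to 13450818; 13,450,818 required, 13,453,523 in favor — approved.

Approved — every class gave the required vote.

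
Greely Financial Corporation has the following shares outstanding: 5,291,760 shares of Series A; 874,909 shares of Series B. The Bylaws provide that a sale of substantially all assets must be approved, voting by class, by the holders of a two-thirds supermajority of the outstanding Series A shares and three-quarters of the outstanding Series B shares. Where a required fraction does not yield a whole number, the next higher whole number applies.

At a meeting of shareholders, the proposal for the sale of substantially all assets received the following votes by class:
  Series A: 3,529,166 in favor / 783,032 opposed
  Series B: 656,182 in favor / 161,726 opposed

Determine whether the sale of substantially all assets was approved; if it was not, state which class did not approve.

Series A: 2/3 of 5291760 = 3527840; 3,527,840 required, 3,529,166 in favor — approved.
Series B: 3/4 of 874909 = 656181.75, rounded up to 656182; 656,182 required, 656,182 in favor — approved.

Approved — every class gave the required vote.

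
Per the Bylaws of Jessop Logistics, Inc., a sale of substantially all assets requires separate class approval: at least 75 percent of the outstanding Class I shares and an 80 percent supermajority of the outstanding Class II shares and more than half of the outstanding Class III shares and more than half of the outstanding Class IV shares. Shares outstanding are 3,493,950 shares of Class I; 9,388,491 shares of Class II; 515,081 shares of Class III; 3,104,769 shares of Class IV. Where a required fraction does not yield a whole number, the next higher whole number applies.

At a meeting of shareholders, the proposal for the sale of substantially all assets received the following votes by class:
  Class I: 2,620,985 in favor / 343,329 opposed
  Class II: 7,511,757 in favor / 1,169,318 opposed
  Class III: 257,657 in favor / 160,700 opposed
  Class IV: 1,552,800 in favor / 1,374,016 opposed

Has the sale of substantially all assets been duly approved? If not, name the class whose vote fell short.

Approved — every class gave the required vote.

Class I: 3/4 of 3493950 = 2620462.50, rounded up to 2620463; 2,620,463 required, 2,620,985 in favor — approved.
Class II: 4/5 of 9388491 = 7510792.80, rounded up to 7510793; 7,510,793 required, 7,511,757 in favor — approved.
Class III: a majority of 515081 is 257541; 257,541 required, 257,657 in favor — approved.
Class IV: a majority of 3104769 is 1552385; 1,552,385 required, 1,552,800 in favor — approved.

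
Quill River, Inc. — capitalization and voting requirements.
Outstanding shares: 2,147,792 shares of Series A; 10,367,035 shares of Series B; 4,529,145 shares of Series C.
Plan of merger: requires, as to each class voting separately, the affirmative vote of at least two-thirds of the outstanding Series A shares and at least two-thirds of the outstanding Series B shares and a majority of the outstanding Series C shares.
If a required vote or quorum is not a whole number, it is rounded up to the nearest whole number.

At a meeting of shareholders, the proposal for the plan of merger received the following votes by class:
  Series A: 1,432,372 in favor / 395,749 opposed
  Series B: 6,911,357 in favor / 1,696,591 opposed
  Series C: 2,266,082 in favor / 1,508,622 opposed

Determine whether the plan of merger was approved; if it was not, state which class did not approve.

Approved — every class gave the required vote.

Series A: 2/3 of 2147792 = 1431861.33, rounded up to 1431862; 1,431,862 required, 1,432,372 in favor — approved.
Series B: 2/3 of 10367035 = 6911356.67, rounded up to 6911357; 6,911,357 required, 6,911,357 in favor — approved.
Series C: a majority of 4529145 is 2264573; 2,264,573 required, 2,266,082 in favor — approved.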